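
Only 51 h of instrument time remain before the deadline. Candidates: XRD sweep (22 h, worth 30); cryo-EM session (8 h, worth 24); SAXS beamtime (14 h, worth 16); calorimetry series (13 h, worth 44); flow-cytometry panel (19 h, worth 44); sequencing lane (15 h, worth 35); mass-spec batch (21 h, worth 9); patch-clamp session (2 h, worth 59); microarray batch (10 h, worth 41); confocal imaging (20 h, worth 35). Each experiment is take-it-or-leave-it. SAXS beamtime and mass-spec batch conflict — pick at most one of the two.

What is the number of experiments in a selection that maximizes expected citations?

5

Optimal total is 203.
cryo-EM session + calorimetry series + sequencing lane + patch-clamp session + microarray batch hits 203 at 48 h.
Any selection reaching 203 contains exactly 5 experiments.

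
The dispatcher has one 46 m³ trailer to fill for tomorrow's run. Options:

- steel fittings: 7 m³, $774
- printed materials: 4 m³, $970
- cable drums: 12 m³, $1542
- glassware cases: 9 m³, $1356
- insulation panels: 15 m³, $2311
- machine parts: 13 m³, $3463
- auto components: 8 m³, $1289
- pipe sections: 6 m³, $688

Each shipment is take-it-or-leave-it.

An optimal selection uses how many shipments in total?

Optimal total is 8721.
printed materials + insulation panels + machine parts + auto components + pipe sections hits 8721 at 46 m³.
Every optimal selection uses 5 shipments.

5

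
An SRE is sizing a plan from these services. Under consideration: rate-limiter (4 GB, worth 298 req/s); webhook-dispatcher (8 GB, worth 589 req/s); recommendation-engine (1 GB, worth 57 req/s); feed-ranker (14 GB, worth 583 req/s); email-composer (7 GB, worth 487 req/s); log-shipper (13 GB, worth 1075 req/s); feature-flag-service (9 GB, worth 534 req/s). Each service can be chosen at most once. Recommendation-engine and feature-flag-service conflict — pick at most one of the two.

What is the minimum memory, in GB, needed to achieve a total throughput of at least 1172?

Need the lightest bundle worth ≥ 1172.
rate-limiter + log-shipper: 1373 throughput at 17 GB.
No combination under 17 GB hits 1172.

17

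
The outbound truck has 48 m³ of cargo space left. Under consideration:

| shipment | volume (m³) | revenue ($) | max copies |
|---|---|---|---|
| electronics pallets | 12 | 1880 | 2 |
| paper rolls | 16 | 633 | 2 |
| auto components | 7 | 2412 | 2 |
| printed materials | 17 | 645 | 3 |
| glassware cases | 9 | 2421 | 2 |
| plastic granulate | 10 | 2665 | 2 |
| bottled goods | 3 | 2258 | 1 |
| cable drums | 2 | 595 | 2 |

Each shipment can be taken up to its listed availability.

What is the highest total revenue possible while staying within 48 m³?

Filling by ratio: 2×auto components + 2×glassware cases + bottled goods + 2×cable drums for 13114, with 9 m³ left unused.
Replace glassware cases and cable drums with 2×plastic granulate: the trade gains 2314 net, giving 15428 at 48 m³.
Every other selection either busts 48 m³ or exceeds an availability limit or fails to beat 15428.

15428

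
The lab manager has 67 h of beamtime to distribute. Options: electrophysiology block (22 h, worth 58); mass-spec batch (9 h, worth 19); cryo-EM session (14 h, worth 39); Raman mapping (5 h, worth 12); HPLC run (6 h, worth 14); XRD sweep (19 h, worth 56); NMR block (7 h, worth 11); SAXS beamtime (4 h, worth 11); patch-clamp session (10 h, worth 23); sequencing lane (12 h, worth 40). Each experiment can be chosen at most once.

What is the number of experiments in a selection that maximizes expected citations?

4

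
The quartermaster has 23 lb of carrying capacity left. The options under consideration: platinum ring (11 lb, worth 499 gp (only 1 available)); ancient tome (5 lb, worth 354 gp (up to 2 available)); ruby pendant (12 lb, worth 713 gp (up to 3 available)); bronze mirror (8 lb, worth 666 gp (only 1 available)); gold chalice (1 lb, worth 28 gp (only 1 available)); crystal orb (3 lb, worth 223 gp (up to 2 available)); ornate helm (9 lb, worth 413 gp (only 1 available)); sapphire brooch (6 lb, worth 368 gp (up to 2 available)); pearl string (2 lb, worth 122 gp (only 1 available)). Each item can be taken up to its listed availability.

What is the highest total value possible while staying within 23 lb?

1719

By value per lb: bronze mirror 83.25, crystal orb 74.33, ancient tome 70.80 lead.
Taking the top-ratio items first gives ancient tome + bronze mirror + gold chalice + 2×crystal orb + pearl string for 1616 (22 lb).
Replace gold chalice and crystal orb with ancient tome: the trade gains 103 net, giving 1719 at 23 lb.
That's the maximum — no swap from here does better than 1719.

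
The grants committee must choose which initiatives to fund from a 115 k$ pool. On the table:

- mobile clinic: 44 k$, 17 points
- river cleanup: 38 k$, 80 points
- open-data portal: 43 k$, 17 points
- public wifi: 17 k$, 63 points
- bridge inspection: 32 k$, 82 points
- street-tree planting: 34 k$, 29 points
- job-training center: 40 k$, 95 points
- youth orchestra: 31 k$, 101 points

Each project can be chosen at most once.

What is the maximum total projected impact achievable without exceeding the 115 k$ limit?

278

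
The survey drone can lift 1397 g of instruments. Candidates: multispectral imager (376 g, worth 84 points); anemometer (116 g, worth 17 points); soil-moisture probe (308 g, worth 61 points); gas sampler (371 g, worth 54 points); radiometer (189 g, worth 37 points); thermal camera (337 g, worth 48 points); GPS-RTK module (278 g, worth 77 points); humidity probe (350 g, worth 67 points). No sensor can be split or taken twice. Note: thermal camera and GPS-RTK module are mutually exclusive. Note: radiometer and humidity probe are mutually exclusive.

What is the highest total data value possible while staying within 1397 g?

289

Density check — GPS-RTK module 0.28, multispectral imager 0.22, soil-moisture probe 0.20 are the best per g.
The ratio heuristic lands on multispectral imager + anemometer + soil-moisture probe + radiometer + GPS-RTK module (276) but leaves 130 g idle.
Replace anemometer and radiometer with humidity probe: the trade gains 13 net, giving 289 at 1312 g.
Nothing else feasible within 1397 g beats 289.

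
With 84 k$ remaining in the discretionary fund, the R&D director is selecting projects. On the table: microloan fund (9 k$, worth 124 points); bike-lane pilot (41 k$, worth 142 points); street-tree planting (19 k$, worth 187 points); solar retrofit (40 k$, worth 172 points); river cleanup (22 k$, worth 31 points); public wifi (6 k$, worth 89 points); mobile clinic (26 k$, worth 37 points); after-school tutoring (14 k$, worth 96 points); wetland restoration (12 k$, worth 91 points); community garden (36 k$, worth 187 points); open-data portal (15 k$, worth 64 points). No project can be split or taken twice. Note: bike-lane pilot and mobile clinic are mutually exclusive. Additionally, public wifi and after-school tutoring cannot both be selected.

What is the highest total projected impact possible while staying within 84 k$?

678

Density check — public wifi 14.83, microloan fund 13.78, street-tree planting 9.84 are the best per k$.
Microloan fund + street-tree planting + public wifi + wetland restoration + community garden uses 82 of the 84 k$ and totals 678.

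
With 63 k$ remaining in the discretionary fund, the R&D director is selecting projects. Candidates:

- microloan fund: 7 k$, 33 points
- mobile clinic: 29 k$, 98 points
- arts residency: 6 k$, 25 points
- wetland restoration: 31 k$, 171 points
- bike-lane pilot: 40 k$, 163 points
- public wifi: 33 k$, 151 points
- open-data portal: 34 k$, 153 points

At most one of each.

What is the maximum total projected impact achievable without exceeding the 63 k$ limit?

269

Ranking by ratio (projected impact/k$): wetland restoration 5.52, microloan fund 4.71, public wifi 4.58.
The ratio heuristic lands on microloan fund + arts residency + wetland restoration (229) but leaves 19 k$ idle.
Replace microloan fund and arts residency with mobile clinic: the trade gains 40 net, giving 269 at 60 k$.
Nothing else within 63 k$ beats 269.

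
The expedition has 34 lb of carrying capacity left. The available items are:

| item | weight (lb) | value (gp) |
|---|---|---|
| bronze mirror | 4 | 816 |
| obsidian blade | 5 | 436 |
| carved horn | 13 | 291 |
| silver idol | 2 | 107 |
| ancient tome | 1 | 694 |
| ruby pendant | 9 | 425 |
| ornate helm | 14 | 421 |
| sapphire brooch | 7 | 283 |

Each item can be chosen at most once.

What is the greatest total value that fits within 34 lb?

2792

The ratio heuristic lands on bronze mirror + obsidian blade + silver idol + ancient tome + ruby pendant + sapphire brooch (2761) but leaves 6 lb idle.
Dropping silver idol and sapphire brooch frees 9 lb; slotting in ornate helm (14 lb) lifts the total to 2792 at 33 lb.
Next best is bronze mirror + obsidian blade + carved horn + silver idol + ancient tome + ruby pendant at 2769 (34 lb) — short by 23.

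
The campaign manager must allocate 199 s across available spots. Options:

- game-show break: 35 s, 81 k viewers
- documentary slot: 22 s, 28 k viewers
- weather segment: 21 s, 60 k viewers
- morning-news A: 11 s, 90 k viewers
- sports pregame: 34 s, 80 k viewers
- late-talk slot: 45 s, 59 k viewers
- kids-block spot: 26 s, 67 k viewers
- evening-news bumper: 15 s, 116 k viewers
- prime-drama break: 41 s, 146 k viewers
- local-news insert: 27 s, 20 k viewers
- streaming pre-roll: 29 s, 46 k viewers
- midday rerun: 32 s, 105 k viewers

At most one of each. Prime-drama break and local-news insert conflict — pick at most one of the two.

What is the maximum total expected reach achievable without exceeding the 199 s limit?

685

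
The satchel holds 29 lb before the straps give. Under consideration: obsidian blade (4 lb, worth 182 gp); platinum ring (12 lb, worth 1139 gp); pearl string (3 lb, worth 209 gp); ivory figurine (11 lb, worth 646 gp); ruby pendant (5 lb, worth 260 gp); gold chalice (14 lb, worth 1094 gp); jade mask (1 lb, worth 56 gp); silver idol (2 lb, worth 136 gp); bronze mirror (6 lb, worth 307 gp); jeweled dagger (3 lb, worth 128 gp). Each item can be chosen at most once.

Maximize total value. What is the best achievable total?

The ratio ordering already packs tightly: platinum ring + pearl string + gold chalice, 29 lb, 2442.
The closest alternative, platinum ring + gold chalice + jade mask + silver idol, reaches only 2425.

2442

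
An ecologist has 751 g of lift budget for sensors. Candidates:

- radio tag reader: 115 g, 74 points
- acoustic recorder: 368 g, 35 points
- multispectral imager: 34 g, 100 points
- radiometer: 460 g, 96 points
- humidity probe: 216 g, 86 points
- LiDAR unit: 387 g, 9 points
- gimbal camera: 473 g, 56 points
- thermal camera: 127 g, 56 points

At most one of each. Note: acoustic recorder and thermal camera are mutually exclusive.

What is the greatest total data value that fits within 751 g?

326

Greedy by ratio would take radio tag reader + multispectral imager + humidity probe + thermal camera: 492 g used, total 316.
Replace humidity probe with radiometer: the trade gains 10 net, giving 326 at 736 g.
The closest alternative, radio tag reader + multispectral imager + humidity probe + thermal camera, reaches only 316.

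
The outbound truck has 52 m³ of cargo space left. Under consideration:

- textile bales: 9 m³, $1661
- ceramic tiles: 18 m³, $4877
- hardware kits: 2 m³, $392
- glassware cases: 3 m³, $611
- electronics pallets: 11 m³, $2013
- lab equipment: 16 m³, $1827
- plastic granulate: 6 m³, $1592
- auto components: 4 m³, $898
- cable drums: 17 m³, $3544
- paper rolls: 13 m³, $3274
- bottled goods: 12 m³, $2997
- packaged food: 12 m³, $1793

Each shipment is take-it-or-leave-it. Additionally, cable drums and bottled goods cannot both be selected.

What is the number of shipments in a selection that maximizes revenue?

5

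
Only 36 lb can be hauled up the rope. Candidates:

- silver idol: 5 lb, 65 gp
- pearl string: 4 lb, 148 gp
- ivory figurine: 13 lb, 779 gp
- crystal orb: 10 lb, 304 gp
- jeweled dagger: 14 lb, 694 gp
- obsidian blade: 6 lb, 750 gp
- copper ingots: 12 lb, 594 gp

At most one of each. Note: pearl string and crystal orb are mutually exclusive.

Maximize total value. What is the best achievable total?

2271

Greedy by ratio would take ivory figurine + jeweled dagger + obsidian blade: 33 lb used, total 2223.
The 14 lb tied up in jeweled dagger is better spent on pearl string + copper ingots — total rises to 2271 (35 lb).
Next best is ivory figurine + jeweled dagger + obsidian blade at 2223 (33 lb) — short by 48.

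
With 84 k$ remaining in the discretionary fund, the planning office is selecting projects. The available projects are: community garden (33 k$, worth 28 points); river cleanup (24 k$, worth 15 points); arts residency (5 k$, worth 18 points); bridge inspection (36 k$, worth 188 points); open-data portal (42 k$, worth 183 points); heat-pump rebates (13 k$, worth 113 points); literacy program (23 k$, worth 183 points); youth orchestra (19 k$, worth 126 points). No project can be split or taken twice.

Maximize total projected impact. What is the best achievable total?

A density-first pass picks river cleanup + arts residency + heat-pump rebates + literacy program + youth orchestra — 455 at 84 k$.
Replace river cleanup and heat-pump rebates with bridge inspection: the trade gains 60 net, giving 515 at 83 k$.
Next best is arts residency + bridge inspection + heat-pump rebates + literacy program at 502 (77 k$) — short by 13.

515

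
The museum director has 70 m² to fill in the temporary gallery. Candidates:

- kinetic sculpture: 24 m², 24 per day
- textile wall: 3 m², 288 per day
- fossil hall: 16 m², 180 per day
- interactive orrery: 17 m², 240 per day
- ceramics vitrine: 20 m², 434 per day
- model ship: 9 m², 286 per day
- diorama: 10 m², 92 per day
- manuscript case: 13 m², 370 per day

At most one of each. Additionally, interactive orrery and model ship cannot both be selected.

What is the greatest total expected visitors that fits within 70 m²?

1558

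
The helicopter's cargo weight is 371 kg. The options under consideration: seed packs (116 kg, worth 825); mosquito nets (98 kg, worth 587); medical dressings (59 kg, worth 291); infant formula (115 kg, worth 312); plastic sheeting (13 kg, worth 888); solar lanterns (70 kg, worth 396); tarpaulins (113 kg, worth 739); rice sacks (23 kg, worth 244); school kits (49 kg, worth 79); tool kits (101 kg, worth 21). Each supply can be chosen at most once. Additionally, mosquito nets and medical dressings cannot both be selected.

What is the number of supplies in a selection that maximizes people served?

Best achievable people served is 3283.
seed packs + mosquito nets + plastic sheeting + tarpaulins + rice sacks hits 3283 at 363 kg.
Any selection reaching 3283 contains exactly 5 supplies.

5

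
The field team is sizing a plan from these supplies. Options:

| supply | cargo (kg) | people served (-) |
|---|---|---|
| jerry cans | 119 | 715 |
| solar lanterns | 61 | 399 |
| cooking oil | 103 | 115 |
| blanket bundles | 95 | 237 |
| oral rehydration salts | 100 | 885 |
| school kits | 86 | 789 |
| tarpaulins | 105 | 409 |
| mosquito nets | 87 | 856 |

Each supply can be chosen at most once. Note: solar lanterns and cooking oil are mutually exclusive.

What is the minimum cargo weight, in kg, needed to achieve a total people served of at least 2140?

248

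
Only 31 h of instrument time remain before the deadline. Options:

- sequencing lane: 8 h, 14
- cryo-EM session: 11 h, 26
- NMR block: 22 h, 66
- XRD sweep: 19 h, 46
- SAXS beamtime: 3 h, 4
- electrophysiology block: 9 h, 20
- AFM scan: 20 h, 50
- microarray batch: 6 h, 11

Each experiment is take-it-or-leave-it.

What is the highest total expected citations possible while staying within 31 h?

Taking NMR block + electrophysiology block: 31 h used, 86 in expected citations.
The closest alternative, NMR block + SAXS beamtime + microarray batch, reaches only 81.

86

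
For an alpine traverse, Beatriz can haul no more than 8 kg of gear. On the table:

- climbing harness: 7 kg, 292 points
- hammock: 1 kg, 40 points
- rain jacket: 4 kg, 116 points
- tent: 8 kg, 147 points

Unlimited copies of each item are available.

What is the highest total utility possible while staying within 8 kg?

332

Climbing harness + hammock uses 8 of the 8 kg and totals 332.
Every other selection either busts 8 kg or fails to beat 332.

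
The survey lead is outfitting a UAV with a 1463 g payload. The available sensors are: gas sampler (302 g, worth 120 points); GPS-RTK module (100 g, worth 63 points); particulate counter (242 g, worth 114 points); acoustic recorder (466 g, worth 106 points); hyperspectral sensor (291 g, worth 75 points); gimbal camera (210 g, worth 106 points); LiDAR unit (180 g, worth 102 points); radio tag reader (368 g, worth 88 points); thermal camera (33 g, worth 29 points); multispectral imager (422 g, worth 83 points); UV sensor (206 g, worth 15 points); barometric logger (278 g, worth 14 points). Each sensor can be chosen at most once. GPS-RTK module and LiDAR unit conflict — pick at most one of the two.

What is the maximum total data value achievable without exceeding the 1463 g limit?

577

Gas sampler + particulate counter + acoustic recorder + gimbal camera + LiDAR unit + thermal camera uses 1433 of the 1463 g and totals 577.
Next best is gas sampler + particulate counter + gimbal camera + LiDAR unit + radio tag reader + thermal camera at 559 (1335 g) — short by 18.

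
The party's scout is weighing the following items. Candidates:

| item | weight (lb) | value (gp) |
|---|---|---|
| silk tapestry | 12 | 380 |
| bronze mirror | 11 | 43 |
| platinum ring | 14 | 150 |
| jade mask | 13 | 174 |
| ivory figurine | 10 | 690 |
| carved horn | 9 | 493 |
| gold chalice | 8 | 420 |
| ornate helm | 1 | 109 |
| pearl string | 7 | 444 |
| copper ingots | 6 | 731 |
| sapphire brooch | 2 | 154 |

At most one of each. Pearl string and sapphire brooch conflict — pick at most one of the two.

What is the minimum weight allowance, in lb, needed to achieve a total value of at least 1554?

18

Minimise lb subject to total value ≥ 1554.
ivory figurine + copper ingots + sapphire brooch reaches 1575 using 18 lb.
Below 18 lb the best achievable stays under 1554.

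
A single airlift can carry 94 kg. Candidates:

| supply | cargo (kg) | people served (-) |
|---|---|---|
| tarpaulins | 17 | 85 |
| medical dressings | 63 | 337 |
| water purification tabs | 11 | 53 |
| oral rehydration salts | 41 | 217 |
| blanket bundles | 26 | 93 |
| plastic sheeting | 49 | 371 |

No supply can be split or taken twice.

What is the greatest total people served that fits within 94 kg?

588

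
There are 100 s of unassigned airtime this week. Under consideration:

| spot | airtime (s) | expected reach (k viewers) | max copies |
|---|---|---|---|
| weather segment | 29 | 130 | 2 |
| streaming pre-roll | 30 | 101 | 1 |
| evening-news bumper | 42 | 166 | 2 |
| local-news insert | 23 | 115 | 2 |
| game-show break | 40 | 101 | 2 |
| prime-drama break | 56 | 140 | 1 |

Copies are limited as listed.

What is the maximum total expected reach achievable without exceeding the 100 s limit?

426

Filling by ratio: weather segment + 2×local-news insert for 360, with 25 s left unused.
Dropping 2×local-news insert frees 46 s; slotting in weather segment + evening-news bumper (71 s) lifts the total to 426 at 100 s.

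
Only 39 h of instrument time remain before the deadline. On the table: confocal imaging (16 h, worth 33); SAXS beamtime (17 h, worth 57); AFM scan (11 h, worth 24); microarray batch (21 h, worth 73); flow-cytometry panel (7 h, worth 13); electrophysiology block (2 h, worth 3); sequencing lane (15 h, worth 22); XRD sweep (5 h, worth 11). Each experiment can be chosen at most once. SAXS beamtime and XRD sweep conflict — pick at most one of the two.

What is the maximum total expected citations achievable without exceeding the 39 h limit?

Taking SAXS beamtime + microarray batch: 38 h used, 130 in expected citations.
Next best is AFM scan + microarray batch + electrophysiology block + XRD sweep at 111 (39 h) — short by 19.

130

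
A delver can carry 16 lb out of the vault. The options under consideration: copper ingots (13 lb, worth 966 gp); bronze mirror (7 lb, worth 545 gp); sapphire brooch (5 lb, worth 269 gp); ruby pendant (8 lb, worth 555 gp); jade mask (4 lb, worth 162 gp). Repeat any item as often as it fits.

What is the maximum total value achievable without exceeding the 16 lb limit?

1110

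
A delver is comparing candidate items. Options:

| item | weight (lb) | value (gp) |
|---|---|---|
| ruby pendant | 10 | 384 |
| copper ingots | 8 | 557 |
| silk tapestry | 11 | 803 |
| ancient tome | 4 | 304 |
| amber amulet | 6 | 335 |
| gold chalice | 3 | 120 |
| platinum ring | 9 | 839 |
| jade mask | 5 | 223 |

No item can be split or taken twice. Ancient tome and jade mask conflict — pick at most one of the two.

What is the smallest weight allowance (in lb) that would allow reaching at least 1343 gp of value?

17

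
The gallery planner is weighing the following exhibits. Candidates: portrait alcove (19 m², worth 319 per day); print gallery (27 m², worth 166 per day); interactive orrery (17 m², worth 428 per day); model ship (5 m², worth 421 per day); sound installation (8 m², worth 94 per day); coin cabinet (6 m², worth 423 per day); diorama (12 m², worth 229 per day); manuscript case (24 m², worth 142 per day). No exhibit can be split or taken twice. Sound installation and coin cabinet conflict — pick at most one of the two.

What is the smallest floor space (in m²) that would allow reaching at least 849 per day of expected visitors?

22

Need the lightest bundle worth ≥ 849.
Taking interactive orrery + model ship gives 849 (≥ 849) for 22 m².
No combination under 22 m² hits 849.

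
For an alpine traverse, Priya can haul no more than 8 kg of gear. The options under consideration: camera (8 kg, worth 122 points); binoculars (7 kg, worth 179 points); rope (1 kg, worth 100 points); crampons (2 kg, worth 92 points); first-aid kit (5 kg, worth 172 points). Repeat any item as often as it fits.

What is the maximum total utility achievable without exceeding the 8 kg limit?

800

Best packing: 8×rope — 8 kg, 800 total.
No other feasible combination exceeds 800.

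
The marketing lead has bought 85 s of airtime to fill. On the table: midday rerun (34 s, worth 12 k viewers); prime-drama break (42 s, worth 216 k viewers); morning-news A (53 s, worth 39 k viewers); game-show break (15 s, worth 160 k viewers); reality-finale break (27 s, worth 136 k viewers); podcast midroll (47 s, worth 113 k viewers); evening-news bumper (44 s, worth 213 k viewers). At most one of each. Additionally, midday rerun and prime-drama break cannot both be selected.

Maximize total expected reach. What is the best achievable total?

512

The ratio ordering already packs tightly: prime-drama break + game-show break + reality-finale break, 84 s, 512.
Runner-up prime-drama break + game-show break tops out at 376.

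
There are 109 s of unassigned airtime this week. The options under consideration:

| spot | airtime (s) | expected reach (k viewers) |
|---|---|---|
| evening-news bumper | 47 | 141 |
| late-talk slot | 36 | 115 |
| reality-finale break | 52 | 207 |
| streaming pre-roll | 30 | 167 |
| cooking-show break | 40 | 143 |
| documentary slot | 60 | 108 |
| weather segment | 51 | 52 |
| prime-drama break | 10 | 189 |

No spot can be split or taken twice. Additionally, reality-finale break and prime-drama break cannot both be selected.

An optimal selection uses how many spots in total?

3

The maximum expected reach within 109 s is 499.
For example streaming pre-roll + cooking-show break + prime-drama break achieves it, using 80 s.
All optima have 3 spots.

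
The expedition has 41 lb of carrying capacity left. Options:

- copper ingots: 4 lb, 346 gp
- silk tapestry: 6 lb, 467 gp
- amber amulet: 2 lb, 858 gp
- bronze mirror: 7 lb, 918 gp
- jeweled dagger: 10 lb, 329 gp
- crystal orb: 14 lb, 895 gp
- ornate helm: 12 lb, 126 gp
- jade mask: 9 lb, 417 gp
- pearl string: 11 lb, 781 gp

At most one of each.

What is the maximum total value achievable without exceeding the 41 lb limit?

3919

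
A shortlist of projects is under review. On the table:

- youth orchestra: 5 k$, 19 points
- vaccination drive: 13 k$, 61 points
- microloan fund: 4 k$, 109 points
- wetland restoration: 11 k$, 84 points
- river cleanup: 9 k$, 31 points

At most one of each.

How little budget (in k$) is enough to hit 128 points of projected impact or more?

9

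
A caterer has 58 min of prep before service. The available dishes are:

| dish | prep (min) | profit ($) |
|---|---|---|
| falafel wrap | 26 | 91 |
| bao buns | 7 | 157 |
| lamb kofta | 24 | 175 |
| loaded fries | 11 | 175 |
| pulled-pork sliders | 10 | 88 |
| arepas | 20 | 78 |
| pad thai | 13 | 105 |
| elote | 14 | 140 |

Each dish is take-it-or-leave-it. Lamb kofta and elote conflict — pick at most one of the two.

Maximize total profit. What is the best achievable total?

Best packing: bao buns + loaded fries + pulled-pork sliders + pad thai + elote — 55 min, 665 total.
That's the maximum — no feasible swap from here does better than 665.

665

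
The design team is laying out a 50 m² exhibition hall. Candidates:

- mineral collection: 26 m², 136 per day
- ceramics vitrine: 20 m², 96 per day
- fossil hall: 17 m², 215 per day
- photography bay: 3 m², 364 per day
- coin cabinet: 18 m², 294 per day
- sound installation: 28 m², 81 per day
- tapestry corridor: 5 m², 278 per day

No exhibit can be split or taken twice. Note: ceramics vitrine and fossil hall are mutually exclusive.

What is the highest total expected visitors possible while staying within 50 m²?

1151

The ratio ordering already packs tightly: fossil hall + photography bay + coin cabinet + tapestry corridor, 43 m², 1151.
The closest alternative, ceramics vitrine + photography bay + coin cabinet + tapestry corridor, reaches only 1032.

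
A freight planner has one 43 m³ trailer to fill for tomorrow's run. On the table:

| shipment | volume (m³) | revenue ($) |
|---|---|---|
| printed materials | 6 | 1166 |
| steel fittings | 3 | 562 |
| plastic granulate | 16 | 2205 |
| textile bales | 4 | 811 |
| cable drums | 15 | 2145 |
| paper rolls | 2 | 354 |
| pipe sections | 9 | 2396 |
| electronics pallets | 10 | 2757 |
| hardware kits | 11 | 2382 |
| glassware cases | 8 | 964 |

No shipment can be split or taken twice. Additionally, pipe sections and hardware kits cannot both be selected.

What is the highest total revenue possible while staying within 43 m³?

9026

Density check — electronics pallets 275.70, pipe sections 266.22, hardware kits 216.55 are the best per m³.
Printed materials + steel fittings + cable drums + pipe sections + electronics pallets uses 43 of the 43 m³ and totals 9026.
Runner-up steel fittings + textile bales + cable drums + paper rolls + pipe sections + electronics pallets tops out at 9025.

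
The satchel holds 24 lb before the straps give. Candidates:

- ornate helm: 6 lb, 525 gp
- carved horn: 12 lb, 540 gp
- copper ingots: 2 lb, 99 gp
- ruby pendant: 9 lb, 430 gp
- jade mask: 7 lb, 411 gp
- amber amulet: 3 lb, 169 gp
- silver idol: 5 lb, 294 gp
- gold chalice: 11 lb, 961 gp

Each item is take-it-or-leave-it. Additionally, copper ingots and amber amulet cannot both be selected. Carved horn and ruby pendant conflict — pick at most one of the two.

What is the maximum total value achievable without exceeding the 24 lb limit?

Greedy by ratio would take ornate helm + copper ingots + silver idol + gold chalice: 24 lb used, total 1879.
Dropping copper ingots and silver idol frees 7 lb; slotting in jade mask (7 lb) lifts the total to 1897 at 24 lb.
That's the maximum — no feasible swap from here does better than 1897.

1897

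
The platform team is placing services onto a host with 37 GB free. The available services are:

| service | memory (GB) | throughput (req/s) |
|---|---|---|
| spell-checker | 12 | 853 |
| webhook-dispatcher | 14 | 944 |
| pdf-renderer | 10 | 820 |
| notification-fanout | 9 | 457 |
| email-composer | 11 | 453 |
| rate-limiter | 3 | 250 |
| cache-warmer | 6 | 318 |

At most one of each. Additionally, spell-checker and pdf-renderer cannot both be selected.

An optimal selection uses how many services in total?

4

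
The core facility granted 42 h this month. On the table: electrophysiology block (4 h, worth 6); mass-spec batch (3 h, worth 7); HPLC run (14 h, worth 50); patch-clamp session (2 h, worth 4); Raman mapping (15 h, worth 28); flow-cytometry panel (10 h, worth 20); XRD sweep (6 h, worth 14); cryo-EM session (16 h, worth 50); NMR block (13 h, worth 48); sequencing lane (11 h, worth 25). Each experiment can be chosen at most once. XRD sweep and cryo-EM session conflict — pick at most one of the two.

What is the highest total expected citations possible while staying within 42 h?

130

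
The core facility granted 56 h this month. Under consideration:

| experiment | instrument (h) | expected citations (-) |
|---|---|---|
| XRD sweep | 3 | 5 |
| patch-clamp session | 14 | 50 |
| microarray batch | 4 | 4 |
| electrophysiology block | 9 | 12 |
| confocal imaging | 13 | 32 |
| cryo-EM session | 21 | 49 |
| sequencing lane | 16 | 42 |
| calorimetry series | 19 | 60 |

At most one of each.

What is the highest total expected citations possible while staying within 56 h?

161

Ranking by ratio (expected citations/h): patch-clamp session 3.57, calorimetry series 3.16, sequencing lane 2.62, confocal imaging 2.46.
XRD sweep + patch-clamp session + microarray batch + sequencing lane + calorimetry series uses 56 of the 56 h and totals 161.
Every other selection either busts 56 h or fails to beat 161.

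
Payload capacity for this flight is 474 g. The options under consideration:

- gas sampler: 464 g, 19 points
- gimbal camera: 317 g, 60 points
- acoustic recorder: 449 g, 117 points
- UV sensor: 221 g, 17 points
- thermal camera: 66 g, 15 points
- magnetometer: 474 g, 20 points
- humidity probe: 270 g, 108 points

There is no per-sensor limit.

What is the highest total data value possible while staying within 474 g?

153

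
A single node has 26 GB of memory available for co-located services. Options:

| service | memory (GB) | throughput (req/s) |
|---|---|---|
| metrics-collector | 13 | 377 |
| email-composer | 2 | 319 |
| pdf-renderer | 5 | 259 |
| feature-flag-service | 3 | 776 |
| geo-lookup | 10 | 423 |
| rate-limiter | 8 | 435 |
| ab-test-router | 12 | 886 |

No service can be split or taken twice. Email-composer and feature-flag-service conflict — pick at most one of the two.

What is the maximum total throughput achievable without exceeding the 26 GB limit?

2097

Best packing: feature-flag-service + rate-limiter + ab-test-router — 23 GB, 2097 total.
That's the maximum — no feasible swap from here does better than 2097.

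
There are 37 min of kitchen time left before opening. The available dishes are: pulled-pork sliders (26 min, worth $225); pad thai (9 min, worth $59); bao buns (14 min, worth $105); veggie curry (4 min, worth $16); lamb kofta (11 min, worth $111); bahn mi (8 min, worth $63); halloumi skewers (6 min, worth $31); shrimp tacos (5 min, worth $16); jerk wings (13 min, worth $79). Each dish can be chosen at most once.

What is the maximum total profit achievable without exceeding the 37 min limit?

336

Ranking by ratio (profit/min): lamb kofta 10.09, pulled-pork sliders 8.65, bahn mi 7.88, bao buns 7.50.
Taking pulled-pork sliders + lamb kofta: 37 min used, 336 in profit.
Next best is bao buns + veggie curry + lamb kofta + bahn mi at 295 (37 min) — short by 41.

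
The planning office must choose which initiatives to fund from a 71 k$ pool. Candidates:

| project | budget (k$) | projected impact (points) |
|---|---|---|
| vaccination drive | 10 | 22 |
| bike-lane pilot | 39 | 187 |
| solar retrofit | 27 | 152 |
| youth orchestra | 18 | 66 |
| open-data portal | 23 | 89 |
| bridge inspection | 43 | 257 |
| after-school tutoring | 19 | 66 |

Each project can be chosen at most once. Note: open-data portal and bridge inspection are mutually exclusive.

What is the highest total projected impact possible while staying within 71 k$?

409

By projected impact per k$: bridge inspection 5.98, solar retrofit 5.63, bike-lane pilot 4.79 lead.
Best packing: solar retrofit + bridge inspection — 70 k$, 409 total.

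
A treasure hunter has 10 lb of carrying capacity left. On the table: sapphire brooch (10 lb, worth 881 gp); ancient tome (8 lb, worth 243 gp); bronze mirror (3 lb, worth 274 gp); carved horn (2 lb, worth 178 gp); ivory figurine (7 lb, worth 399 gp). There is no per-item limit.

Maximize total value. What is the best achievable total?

The ratio heuristic lands on 3×bronze mirror (822) but leaves 1 lb idle.
Replace bronze mirror with 2×carved horn: the trade gains 82 net, giving 904 at 10 lb.
Every other selection either busts 10 lb or fails to beat 904.

904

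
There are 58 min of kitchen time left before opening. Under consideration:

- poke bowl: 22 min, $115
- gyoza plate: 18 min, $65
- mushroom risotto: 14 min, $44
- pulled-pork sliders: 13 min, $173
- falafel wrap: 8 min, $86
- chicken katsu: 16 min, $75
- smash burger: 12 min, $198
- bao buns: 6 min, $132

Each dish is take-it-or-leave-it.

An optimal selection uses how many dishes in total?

Best achievable profit is 664.
For example pulled-pork sliders + falafel wrap + chicken katsu + smash burger + bao buns achieves it, using 55 min.
Any selection reaching 664 contains exactly 5 dishes.

5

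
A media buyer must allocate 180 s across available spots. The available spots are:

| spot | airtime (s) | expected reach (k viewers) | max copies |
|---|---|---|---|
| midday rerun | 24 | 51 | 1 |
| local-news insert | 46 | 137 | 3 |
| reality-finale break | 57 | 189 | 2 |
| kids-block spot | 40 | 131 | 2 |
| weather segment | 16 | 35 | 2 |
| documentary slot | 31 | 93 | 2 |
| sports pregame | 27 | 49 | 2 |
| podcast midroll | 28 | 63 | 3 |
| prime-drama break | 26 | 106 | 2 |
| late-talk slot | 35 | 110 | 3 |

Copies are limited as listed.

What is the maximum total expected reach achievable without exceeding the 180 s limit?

625

Density check — prime-drama break 4.08, reality-finale break 3.32, kids-block spot 3.27 are the best per s.
The ratio heuristic lands on 2×reality-finale break + 2×prime-drama break (590) but leaves 14 s idle.
Dropping reality-finale break frees 57 s; slotting in kids-block spot + documentary slot (71 s) lifts the total to 625 at 180 s.
No other feasible combination exceeds 625.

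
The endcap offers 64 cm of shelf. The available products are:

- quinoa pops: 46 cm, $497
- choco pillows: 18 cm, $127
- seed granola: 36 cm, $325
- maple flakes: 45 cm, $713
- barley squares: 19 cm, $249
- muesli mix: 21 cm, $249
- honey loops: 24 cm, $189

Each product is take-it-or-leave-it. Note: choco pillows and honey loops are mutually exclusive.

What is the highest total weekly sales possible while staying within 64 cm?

962

Taking maple flakes + barley squares: 64 cm used, 962 in weekly sales.
Every other selection either busts 64 cm or breaks a pairing rule or fails to beat 962.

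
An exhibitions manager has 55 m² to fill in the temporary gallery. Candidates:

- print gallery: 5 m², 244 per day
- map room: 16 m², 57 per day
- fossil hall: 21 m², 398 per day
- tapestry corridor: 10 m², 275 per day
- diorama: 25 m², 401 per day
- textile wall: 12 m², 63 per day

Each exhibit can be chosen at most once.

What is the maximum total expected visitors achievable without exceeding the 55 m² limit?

1043

Filling by ratio: print gallery + fossil hall + tapestry corridor + textile wall for 980, with 7 m² left unused.
The 22 m² tied up in tapestry corridor and textile wall is better spent on diorama — total rises to 1043 (51 m²).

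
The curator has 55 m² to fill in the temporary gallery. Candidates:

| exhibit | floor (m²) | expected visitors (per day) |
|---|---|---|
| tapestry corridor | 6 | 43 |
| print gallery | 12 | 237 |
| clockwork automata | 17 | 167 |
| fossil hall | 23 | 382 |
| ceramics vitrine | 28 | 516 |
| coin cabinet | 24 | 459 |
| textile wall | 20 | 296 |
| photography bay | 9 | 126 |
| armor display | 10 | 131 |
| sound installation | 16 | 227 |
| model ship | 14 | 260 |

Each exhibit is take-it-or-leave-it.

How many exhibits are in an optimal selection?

3

Optimal total is 1013.
For example print gallery + ceramics vitrine + model ship achieves it, using 54 m².
Every optimal selection uses 3 exhibits.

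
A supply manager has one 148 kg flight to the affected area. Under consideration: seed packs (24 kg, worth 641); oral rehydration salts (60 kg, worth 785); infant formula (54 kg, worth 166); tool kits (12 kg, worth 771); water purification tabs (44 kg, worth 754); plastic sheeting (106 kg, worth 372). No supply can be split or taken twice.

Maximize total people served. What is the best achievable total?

2951

The ratio ordering already packs tightly: seed packs + oral rehydration salts + tool kits + water purification tabs, 140 kg, 2951.
The closest alternative, seed packs + infant formula + tool kits + water purification tabs, reaches only 2332.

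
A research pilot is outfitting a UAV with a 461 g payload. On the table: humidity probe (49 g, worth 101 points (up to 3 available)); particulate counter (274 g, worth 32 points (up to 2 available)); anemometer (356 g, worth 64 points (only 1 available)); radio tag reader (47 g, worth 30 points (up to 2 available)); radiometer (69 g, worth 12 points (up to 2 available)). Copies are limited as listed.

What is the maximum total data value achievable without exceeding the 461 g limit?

387

Best packing: 3×humidity probe + 2×radio tag reader + 2×radiometer — 379 g, 387 total.
No other feasible combination exceeds 387.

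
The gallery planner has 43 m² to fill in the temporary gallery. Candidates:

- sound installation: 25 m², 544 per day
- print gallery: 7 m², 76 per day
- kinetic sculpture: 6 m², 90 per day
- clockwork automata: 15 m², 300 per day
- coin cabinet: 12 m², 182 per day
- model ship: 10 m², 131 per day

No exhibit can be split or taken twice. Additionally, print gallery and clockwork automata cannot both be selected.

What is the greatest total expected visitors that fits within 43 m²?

Sound installation + clockwork automata uses 40 of the 43 m² and totals 844.
Runner-up sound installation + kinetic sculpture + coin cabinet tops out at 816.

844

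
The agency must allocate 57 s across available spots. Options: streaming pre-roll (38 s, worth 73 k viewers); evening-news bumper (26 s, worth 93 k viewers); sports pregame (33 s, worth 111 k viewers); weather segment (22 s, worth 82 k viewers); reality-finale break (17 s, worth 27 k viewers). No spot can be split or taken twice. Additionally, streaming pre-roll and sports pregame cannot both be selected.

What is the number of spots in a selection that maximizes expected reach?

2

The maximum expected reach within 57 s is 193.
sports pregame + weather segment hits 193 at 55 s.
Every optimal selection uses 2 spots.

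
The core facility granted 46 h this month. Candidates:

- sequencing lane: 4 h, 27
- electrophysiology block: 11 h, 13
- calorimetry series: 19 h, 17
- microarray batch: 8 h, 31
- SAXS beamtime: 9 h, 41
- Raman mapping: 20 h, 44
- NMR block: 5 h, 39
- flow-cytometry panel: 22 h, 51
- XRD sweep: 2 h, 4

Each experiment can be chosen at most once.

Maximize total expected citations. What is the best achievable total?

Sequencing lane + microarray batch + SAXS beamtime + Raman mapping + NMR block uses 46 of the 46 h and totals 182.
Runner-up microarray batch + SAXS beamtime + NMR block + flow-cytometry panel + XRD sweep tops out at 166.

182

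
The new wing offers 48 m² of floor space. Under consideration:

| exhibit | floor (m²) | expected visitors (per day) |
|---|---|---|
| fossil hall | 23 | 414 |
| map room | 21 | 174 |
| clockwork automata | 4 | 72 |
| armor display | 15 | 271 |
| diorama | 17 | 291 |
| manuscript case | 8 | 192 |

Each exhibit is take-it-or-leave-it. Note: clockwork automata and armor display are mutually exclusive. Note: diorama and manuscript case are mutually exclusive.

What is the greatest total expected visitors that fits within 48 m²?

Best packing: fossil hall + armor display + manuscript case — 46 m², 877 total.
The spare 2 m² is too small for any remaining exhibit, and no feasible exchange beats 877.

877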